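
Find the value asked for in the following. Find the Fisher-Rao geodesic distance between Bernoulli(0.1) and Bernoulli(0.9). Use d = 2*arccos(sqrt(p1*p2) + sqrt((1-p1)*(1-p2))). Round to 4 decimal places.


Geodesic distance on Bernoulli manifold:
d(p1,p2) = 2*arccos(sqrt(p1*p2) + sqrt((1-p1)*(1-p2))).
sqrt(p1*p2) = sqrt(0.1*0.9) = 0.3.
sqrt((1-p1)*(1-p2)) = sqrt(0.9*0.1) = 0.3.
arg = 0.3 + 0.3 = 0.6.
d = 2*arccos(0.6) = 1.8546

1.8546


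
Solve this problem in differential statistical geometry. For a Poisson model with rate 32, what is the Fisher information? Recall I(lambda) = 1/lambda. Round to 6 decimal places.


Fisher information for Poisson: I(lambda) = 1/lambda.
lambda = 32.
I(lambda) = 1/32 = 0.031250

0.031250


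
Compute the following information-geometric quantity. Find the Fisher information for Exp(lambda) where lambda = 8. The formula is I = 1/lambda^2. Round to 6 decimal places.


Fisher information for exponential: I(lambda) = 1/lambda^2.
lambda = 8, lambda^2 = 64.
I = 1/64 = 0.015625

0.015625


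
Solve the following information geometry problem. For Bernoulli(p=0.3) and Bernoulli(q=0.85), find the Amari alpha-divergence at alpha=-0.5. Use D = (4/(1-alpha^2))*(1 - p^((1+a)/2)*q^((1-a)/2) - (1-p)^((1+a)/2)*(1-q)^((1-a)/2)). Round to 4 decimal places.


Amari alpha-divergence:
D = (4/(1-alpha^2))*(1 - p^((1+a)/2)*q^((1-a)/2) - (1-p)^((1+a)/2)*(1-q)^((1-a)/2)).
alpha = -0.5, p = 0.3, q = 0.85.
e1 = (1+alpha)/2 = 0.25, e2 = (1-alpha)/2 = 0.75.
t1 = p^e1 * q^e2 = 0.3^0.25 * 0.85^0.75 = 0.655156.
t2 = (1-p)^e1 * (1-q)^e2 = 0.7^0.25 * 0.15^0.75 = 0.220467.
4/(1-alpha^2) = 5.333333.
D = 5.333333*(1 - 0.655156 - 0.220467) = 0.6633

0.6633


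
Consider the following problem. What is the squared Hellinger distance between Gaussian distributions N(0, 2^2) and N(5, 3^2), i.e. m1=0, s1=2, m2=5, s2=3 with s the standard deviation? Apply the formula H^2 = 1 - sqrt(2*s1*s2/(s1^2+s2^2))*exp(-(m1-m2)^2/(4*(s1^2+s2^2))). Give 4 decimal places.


Squared Hellinger distance for Gaussians:
H^2 = 1 - sqrt(2*s1*s2/(s1^2+s2^2)) * exp(-(m1-m2)^2/(4*(s1^2+s2^2))).
s1^2 = 4, s2^2 = 9, s1^2+s2^2 = 13.
sqrt(2*2*3/(13)) = 0.960769.
(m1-m2)^2 = (-5)^2 = 25.
exp(-25/(4*13)) = exp(-0.480769) = 0.618308.
H^2 = 1 - 0.960769*0.618308 = 0.4059

0.4059


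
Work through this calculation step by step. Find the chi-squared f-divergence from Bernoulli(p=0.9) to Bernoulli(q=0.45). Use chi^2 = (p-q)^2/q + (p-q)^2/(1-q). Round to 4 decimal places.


Chi-squared divergence between Bernoulli distributions:
chi^2 = (p-q)^2/q + (p-q)^2/(1-q).
p = 0.9, q = 0.45, p-q = 0.45.
(p-q)^2 = 0.2025.
term1 = 0.2025/0.45 = 0.45.
term2 = 0.2025/0.55 = 0.368182.
chi^2 = 0.45 + 0.368182 = 0.8182

0.8182


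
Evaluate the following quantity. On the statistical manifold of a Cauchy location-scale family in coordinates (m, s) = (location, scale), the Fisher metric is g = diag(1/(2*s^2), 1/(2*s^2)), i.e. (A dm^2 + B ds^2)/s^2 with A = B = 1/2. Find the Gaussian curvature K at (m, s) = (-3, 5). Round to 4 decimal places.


The metric has the form g = (A dm^2 + B ds^2)/s^2 with A = 1/2, B = 1/2.
Substitute u = sqrt(A/B)*m: g = B*(du^2 + ds^2)/s^2, i.e. B times the
Poincare upper half-plane metric, which has constant Gaussian curvature -1.
Scaling a 2D metric by a constant c divides the Gaussian curvature by c,
so K = -1/B = -1/(1/2) = -2.0000 everywhere (the point (m, s) = (-3, 5) is irrelevant:
the curvature is constant).
The requested Gaussian curvature is K = -2.0000.

-2.0000


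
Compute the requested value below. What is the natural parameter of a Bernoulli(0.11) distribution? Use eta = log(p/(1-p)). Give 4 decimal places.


Natural parameter for Bernoulli: eta = log(p/(1-p)).
p = 0.11, 1-p = 0.89.
p/(1-p) = 0.123596.
eta = log(0.123596) = -2.0907

-2.0907


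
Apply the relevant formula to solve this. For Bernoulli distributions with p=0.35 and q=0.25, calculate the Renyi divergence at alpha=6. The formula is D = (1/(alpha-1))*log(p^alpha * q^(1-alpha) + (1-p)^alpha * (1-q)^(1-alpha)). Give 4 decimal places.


Renyi divergence of order alpha between Bernoulli distributions:
D = (1/(alpha-1))*log(p^alpha * q^(1-alpha) + (1-p)^alpha * (1-q)^(1-alpha)).
alpha = 6, p = 0.35, q = 0.25.
p^alpha * q^(1-alpha) = 0.35^6 * 0.25^-5 = 1.882384.
(1-p)^alpha * (1-q)^(1-alpha) = 0.65^6 * 0.75^-5 = 0.317815.
sum = 1.882384 + 0.317815 = 2.200199.
D = (1/5)*log(2.200199) = 0.1577

0.1577


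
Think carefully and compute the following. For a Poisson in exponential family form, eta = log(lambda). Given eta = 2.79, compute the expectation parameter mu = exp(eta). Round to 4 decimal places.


Expectation parameter for Poisson exponential family:
mu = exp(eta).
eta = 2.79.
mu = exp(2.79) = 16.2810

16.2810


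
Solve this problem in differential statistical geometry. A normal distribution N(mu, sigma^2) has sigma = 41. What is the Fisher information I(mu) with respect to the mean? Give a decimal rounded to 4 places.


The Fisher information for the mean of a normal distribution is I(mu) = 1/sigma^2.
sigma = 41, so sigma^2 = 1681.
I(mu) = 1/1681 = 0.0006

0.0006


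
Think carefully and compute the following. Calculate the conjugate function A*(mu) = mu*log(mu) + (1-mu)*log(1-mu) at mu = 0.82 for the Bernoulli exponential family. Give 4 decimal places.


Legendre transform for Bernoulli:
A*(mu) = mu*log(mu) + (1-mu)*log(1-mu).
mu = 0.82, 1-mu = 0.18.
mu*log(mu) = 0.82*log(0.82) = -0.16273.
(1-mu)*log(1-mu) = 0.18*log(0.18) = -0.308664.
A* = -0.16273 + -0.308664 = -0.4714

-0.4714


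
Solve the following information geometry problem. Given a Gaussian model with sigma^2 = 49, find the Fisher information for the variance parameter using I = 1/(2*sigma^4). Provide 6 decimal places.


Fisher information for variance: I(sigma^2) = 1/(2*sigma^4).
sigma^2 = 49, so sigma^4 = 2401.
I = 1/(2*2401) = 1/4802 = 0.000208

0.000208


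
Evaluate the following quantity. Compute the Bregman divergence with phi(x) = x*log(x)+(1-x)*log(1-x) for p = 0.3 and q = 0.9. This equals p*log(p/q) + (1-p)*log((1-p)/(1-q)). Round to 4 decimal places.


Bregman divergence with negative entropy generator:
D = p*log(p/q) + (1-p)*log((1-p)/(1-q)).
p = 0.3, q = 0.9.
p*log(p/q) = 0.3*log(0.3/0.9) = -0.329584.
(1-p)*log((1-p)/(1-q)) = 0.7*log(0.7/0.1) = 1.362137.
D = -0.329584 + 1.362137 = 1.0326

1.0326


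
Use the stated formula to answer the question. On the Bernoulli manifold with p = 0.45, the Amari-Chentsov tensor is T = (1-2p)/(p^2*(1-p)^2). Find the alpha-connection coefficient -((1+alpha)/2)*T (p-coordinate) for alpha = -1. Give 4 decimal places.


Skewness (Amari-Chentsov) tensor: T = (1-2p)/(p^2*(1-p)^2).
p = 0.45, 1-2p = 0.1, p^2 = 0.2025, (1-p)^2 = 0.3025.
T = 0.1/(0.2025 * 0.3025) = 1.632486.
In the p-coordinate, Gamma^(alpha) = Gamma^(0) - (alpha/2)*T with Gamma^(0) = (1/2)*g'(p) = -T/2,
so Gamma^(alpha) = -((1+alpha)/2)*T.
alpha = -1, -(1+alpha)/2 = 0.0.
Gamma = 0.0 * 1.632486 = 0.0000

0.0000


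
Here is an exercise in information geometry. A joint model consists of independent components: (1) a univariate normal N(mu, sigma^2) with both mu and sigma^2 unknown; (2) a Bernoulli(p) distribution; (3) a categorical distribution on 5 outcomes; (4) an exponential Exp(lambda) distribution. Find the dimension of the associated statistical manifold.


The dimension of a statistical manifold equals the number of free
(independent) real parameters of the model. For a product of independent
blocks the parameter counts add.
- normal (mu, sigma^2): 2.
- Bernoulli (p): 1.
- categorical on 5 outcomes (probabilities sum to 1): 5-1 = 4.
- exponential (lambda): 1.
Total = 2 + 1 + 4 + 1 = 8.
Dimension = 8

8


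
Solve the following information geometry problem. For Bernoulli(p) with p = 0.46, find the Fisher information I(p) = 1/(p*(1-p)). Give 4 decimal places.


For Bernoulli(p), Fisher information is I(p) = 1/(p*(1-p)).
p = 0.46, 1-p = 0.54.
p*(1-p) = 0.2484.
I(p) = 1/0.2484 = 4.0258

4.0258


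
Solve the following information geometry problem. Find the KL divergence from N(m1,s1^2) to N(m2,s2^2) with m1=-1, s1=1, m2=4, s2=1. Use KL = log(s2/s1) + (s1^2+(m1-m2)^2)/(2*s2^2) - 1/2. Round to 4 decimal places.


KL divergence between normal distributions:
KL = log(s2/s1) + (s1^2 + (m1-m2)^2)/(2*s2^2) - 1/2.
log(1/1) = 0.0.
(1^2 + (-1-4)^2)/(2*1^2) = (1 + 25)/2 = 13.0.
KL = 0.0 + 13.0 - 0.5 = 12.5000

12.5000


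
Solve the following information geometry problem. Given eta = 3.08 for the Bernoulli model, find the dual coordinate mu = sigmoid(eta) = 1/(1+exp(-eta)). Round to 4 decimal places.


Dual coordinate (expectation parameter) for Bernoulli:
mu = 1/(1+exp(-eta)).
eta = 3.08.
exp(-eta) = exp(-3.08) = 0.045959.
mu = 1/(1+0.045959) = 0.9561

0.9561


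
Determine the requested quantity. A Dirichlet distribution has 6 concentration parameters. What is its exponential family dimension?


Exponential family dimension calculation:
Dirichlet with 6 components has 6 natural parameters.

6


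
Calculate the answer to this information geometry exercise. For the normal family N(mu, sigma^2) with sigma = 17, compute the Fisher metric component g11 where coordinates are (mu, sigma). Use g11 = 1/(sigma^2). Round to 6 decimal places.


For the 2-parameter normal family, the Fisher metric has:
  g11 = 1/sigma^2, g22 = 2/sigma^2.
sigma = 17, sigma^2 = 289.
g11 = 0.003460

0.003460


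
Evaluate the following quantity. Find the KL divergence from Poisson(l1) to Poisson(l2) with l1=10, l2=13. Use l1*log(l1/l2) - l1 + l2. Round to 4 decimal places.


KL divergence for Poisson:
KL = l1*log(l1/l2) - l1 + l2.
l1 = 10, l2 = 13.
log(10/13) = -0.262364.
l1*log(l1/l2) = 10 * -0.262364 = -2.623643.
KL = -2.623643 - 10 + 13 = 0.3764

0.3764


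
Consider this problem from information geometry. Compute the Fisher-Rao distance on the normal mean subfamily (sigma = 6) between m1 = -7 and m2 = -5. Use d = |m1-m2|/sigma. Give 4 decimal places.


On the fixed-variance normal subfamily, geodesic distance = |m1-m2|/sigma.
|-7 - -5| = 2.
sigma = 6.
d = 2/6 = 0.3333

0.3333


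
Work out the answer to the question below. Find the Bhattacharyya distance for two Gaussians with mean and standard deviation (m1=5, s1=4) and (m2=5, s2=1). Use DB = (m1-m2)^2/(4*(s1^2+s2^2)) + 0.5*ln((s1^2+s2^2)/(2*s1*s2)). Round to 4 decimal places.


Bhattacharyya distance between two Gaussians:
DB = (m1-m2)^2/(4*(s1^2+s2^2)) + (1/2)*ln((s1^2+s2^2)/(2*s1*s2)).
(m1-m2)^2 = (0)^2 = 0.
s1^2+s2^2 = 16 + 1 = 17.
term1 = 0/68 = 0.0.
term2 = 0.5*ln(17/8.0) = 0.376886.
DB = 0.0 + 0.376886 = 0.3769

0.3769


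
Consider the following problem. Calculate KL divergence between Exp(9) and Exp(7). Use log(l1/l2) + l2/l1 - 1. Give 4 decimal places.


KL divergence for exponential family:
KL = log(l1/l2) + l2/l1 - 1.
log(9/7) = 0.251314.
7/9 = 0.777778.
KL = 0.251314 + 0.777778 - 1 = 0.0291

0.0291


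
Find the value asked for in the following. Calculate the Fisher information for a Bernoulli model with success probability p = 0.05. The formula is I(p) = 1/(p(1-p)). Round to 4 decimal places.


For Bernoulli(p), Fisher information is I(p) = 1/(p*(1-p)).
p = 0.05, 1-p = 0.95.
p*(1-p) = 0.0475.
I(p) = 1/0.0475 = 21.0526

21.0526


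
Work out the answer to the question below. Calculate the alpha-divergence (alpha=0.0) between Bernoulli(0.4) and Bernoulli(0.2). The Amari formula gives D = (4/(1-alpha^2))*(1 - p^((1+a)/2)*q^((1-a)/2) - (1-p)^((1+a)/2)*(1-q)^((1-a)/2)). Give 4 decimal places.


Amari alpha-divergence:
D = (4/(1-alpha^2))*(1 - p^((1+a)/2)*q^((1-a)/2) - (1-p)^((1+a)/2)*(1-q)^((1-a)/2)).
alpha = 0.0, p = 0.4, q = 0.2.
e1 = (1+alpha)/2 = 0.5, e2 = (1-alpha)/2 = 0.5.
t1 = p^e1 * q^e2 = 0.4^0.5 * 0.2^0.5 = 0.282843.
t2 = (1-p)^e1 * (1-q)^e2 = 0.6^0.5 * 0.8^0.5 = 0.69282.
4/(1-alpha^2) = 4.0.
D = 4.0*(1 - 0.282843 - 0.69282) = 0.0973

0.0973


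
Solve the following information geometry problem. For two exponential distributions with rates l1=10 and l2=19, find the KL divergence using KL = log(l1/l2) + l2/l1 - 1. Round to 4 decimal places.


KL divergence for exponential family:
KL = log(l1/l2) + l2/l1 - 1.
log(10/19) = -0.641854.
19/10 = 1.9.
KL = -0.641854 + 1.9 - 1 = 0.2581

0.2581


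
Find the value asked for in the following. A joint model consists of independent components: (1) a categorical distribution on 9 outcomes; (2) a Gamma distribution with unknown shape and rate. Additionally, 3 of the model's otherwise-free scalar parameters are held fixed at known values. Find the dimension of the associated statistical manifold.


The dimension of a statistical manifold equals the number of free
(independent) real parameters of the model. For a product of independent
blocks the parameter counts add.
- categorical on 9 outcomes (probabilities sum to 1): 9-1 = 8.
- Gamma (shape, rate): 2.
Total = 8 + 2 = 10.
3 parameter(s) fixed at known values: 10 - 3 = 7.
Dimension = 7

7


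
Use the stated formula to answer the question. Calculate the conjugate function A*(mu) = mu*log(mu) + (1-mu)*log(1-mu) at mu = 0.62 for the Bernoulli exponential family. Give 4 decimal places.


Legendre transform for Bernoulli:
A*(mu) = mu*log(mu) + (1-mu)*log(1-mu).
mu = 0.62, 1-mu = 0.38.
mu*log(mu) = 0.62*log(0.62) = -0.296382.
(1-mu)*log(1-mu) = 0.38*log(0.38) = -0.367682.
A* = -0.296382 + -0.367682 = -0.6641

-0.6641


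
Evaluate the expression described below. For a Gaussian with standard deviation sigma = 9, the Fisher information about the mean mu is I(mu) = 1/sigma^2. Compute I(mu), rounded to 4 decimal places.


The Fisher information for the mean of a normal distribution is I(mu) = 1/sigma^2.
sigma = 9, so sigma^2 = 81.
I(mu) = 1/81 = 0.0123

0.0123


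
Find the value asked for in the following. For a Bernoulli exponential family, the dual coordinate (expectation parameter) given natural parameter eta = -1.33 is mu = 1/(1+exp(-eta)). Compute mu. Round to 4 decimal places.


Dual coordinate (expectation parameter) for Bernoulli:
mu = 1/(1+exp(-eta)).
eta = -1.33.
exp(-eta) = exp(1.33) = 3.781043.
mu = 1/(1+3.781043) = 0.2092

0.2092


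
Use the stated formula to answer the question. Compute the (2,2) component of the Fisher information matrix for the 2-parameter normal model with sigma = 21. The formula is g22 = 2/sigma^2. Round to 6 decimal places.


For the 2-parameter normal family, the Fisher metric has:
  g11 = 1/sigma^2, g22 = 2/sigma^2.
sigma = 21, sigma^2 = 441.
g22 = 0.004535

0.004535


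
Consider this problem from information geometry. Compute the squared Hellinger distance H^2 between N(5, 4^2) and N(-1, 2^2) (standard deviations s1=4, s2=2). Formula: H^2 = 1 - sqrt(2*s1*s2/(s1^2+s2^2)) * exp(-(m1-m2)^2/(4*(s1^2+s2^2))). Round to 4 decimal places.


Squared Hellinger distance for Gaussians:
H^2 = 1 - sqrt(2*s1*s2/(s1^2+s2^2)) * exp(-(m1-m2)^2/(4*(s1^2+s2^2))).
s1^2 = 16, s2^2 = 4, s1^2+s2^2 = 20.
sqrt(2*4*2/(20)) = 0.894427.
(m1-m2)^2 = (6)^2 = 36.
exp(-36/(4*20)) = exp(-0.45) = 0.637628.
H^2 = 1 - 0.894427*0.637628 = 0.4297

0.4297


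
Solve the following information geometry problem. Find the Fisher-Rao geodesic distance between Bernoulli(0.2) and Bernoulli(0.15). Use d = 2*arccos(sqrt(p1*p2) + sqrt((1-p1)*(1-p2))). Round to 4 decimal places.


Geodesic distance on Bernoulli manifold:
d(p1,p2) = 2*arccos(sqrt(p1*p2) + sqrt((1-p1)*(1-p2))).
sqrt(p1*p2) = sqrt(0.2*0.15) = 0.173205.
sqrt((1-p1)*(1-p2)) = sqrt(0.8*0.85) = 0.824621.
arg = 0.173205 + 0.824621 = 0.997826.
d = 2*arccos(0.997826) = 0.1319

0.1319


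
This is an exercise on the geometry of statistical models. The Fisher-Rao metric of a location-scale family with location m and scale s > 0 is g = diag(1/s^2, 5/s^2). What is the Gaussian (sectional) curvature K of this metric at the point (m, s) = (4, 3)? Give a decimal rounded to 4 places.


The metric has the form g = (A dm^2 + B ds^2)/s^2 with A = 1, B = 5.
Substitute u = sqrt(A/B)*m: g = B*(du^2 + ds^2)/s^2, i.e. B times the
Poincare upper half-plane metric, which has constant Gaussian curvature -1.
Scaling a 2D metric by a constant c divides the Gaussian curvature by c,
so K = -1/B = -1/(5) = -0.2000 everywhere (the point (m, s) = (4, 3) is irrelevant:
the curvature is constant).
The requested Gaussian curvature is K = -0.2000.

-0.2000


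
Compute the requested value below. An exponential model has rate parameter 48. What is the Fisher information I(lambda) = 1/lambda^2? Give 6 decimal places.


Fisher information for exponential: I(lambda) = 1/lambda^2.
lambda = 48, lambda^2 = 2304.
I = 1/2304 = 0.000434

0.000434


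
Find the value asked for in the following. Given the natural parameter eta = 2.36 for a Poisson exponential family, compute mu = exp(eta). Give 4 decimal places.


Expectation parameter for Poisson exponential family:
mu = exp(eta).
eta = 2.36.
mu = exp(2.36) = 10.5910

10.5910


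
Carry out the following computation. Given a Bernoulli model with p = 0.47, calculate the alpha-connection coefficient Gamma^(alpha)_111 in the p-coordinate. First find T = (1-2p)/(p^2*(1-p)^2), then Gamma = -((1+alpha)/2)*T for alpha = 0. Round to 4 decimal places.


Skewness (Amari-Chentsov) tensor: T = (1-2p)/(p^2*(1-p)^2).
p = 0.47, 1-2p = 0.06, p^2 = 0.2209, (1-p)^2 = 0.2809.
T = 0.06/(0.2209 * 0.2809) = 0.96695.
In the p-coordinate, Gamma^(alpha) = Gamma^(0) - (alpha/2)*T with Gamma^(0) = (1/2)*g'(p) = -T/2,
so Gamma^(alpha) = -((1+alpha)/2)*T.
alpha = 0, -(1+alpha)/2 = -0.5.
Gamma = -0.5 * 0.96695 = -0.4835

-0.4835


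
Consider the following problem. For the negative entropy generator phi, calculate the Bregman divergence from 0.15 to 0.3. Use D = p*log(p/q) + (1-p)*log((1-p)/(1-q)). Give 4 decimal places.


Bregman divergence with negative entropy generator:
D = p*log(p/q) + (1-p)*log((1-p)/(1-q)).
p = 0.15, q = 0.3.
p*log(p/q) = 0.15*log(0.15/0.3) = -0.103972.
(1-p)*log((1-p)/(1-q)) = 0.85*log(0.85/0.7) = 0.165033.
D = -0.103972 + 0.165033 = 0.0611

0.0611


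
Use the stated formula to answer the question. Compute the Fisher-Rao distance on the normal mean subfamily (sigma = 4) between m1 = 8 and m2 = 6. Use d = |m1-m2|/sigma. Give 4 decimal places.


On the fixed-variance normal subfamily, geodesic distance = |m1-m2|/sigma.
|8 - 6| = 2.
sigma = 4.
d = 2/4 = 0.5000

0.5000


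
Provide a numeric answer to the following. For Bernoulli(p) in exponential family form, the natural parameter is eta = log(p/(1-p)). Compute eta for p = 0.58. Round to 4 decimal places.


Natural parameter for Bernoulli: eta = log(p/(1-p)).
p = 0.58, 1-p = 0.42.
p/(1-p) = 1.380952.
eta = log(1.380952) = 0.3228

0.3228


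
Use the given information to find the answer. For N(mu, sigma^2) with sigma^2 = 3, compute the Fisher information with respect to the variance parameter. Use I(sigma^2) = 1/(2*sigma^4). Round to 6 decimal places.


Fisher information for variance: I(sigma^2) = 1/(2*sigma^4).
sigma^2 = 3, so sigma^4 = 9.
I = 1/(2*9) = 1/18 = 0.055556

0.055556


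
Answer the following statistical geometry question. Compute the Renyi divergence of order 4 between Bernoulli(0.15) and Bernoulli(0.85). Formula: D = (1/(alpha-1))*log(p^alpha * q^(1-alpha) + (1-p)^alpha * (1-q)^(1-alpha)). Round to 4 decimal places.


Renyi divergence of order alpha between Bernoulli distributions:
D = (1/(alpha-1))*log(p^alpha * q^(1-alpha) + (1-p)^alpha * (1-q)^(1-alpha)).
alpha = 4, p = 0.15, q = 0.85.
p^alpha * q^(1-alpha) = 0.15^4 * 0.85^-3 = 0.000824.
(1-p)^alpha * (1-q)^(1-alpha) = 0.85^4 * 0.15^-3 = 154.668519.
sum = 0.000824 + 154.668519 = 154.669343.
D = (1/3)*log(154.669343) = 1.6804

1.6804


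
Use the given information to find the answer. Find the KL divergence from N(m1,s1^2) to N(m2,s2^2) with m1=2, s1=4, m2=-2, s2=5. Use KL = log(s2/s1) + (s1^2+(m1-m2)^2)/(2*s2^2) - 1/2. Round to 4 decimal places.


KL divergence between normal distributions:
KL = log(s2/s1) + (s1^2 + (m1-m2)^2)/(2*s2^2) - 1/2.
log(5/4) = 0.223144.
(4^2 + (2--2)^2)/(2*5^2) = (16 + 16)/50 = 0.64.
KL = 0.223144 + 0.64 - 0.5 = 0.3631

0.3631


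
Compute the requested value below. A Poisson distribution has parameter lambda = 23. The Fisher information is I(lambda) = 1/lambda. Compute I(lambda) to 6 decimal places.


Fisher information for Poisson: I(lambda) = 1/lambda.
lambda = 23.
I(lambda) = 1/23 = 0.043478

0.043478


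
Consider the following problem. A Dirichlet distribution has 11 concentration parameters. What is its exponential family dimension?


Exponential family dimension calculation:
Dirichlet with 11 components has 11 natural parameters.

11


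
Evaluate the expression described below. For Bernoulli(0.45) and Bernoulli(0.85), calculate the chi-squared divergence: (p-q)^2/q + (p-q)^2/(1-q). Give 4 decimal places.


Chi-squared divergence between Bernoulli distributions:
chi^2 = (p-q)^2/q + (p-q)^2/(1-q).
p = 0.45, q = 0.85, p-q = -0.4.
(p-q)^2 = 0.16.
term1 = 0.16/0.85 = 0.188235.
term2 = 0.16/0.15 = 1.066667.
chi^2 = 0.188235 + 1.066667 = 1.2549

1.2549


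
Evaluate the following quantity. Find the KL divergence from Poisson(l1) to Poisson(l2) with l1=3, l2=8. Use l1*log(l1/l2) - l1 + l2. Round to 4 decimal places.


KL divergence for Poisson:
KL = l1*log(l1/l2) - l1 + l2.
l1 = 3, l2 = 8.
log(3/8) = -0.980829.
l1*log(l1/l2) = 3 * -0.980829 = -2.942488.
KL = -2.942488 - 3 + 8 = 2.0575

2.0575


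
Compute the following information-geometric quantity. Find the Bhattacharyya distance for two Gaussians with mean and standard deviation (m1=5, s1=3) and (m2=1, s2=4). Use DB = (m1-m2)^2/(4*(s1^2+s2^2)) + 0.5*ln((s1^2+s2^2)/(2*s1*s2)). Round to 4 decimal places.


Bhattacharyya distance between two Gaussians:
DB = (m1-m2)^2/(4*(s1^2+s2^2)) + (1/2)*ln((s1^2+s2^2)/(2*s1*s2)).
(m1-m2)^2 = (4)^2 = 16.
s1^2+s2^2 = 9 + 16 = 25.
term1 = 16/100 = 0.16.
term2 = 0.5*ln(25/24.0) = 0.020411.
DB = 0.16 + 0.020411 = 0.1804

0.1804


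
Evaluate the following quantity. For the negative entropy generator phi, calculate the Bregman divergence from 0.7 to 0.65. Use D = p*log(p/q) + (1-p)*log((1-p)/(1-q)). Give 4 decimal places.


Bregman divergence with negative entropy generator:
D = p*log(p/q) + (1-p)*log((1-p)/(1-q)).
p = 0.7, q = 0.65.
p*log(p/q) = 0.7*log(0.7/0.65) = 0.051876.
(1-p)*log((1-p)/(1-q)) = 0.3*log(0.3/0.35) = -0.046245.
D = 0.051876 + -0.046245 = 0.0056

0.0056


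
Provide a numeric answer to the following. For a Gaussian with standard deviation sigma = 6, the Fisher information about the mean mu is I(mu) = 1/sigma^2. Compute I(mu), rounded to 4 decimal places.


The Fisher information for the mean of a normal distribution is I(mu) = 1/sigma^2.
sigma = 6, so sigma^2 = 36.
I(mu) = 1/36 = 0.0278

0.0278


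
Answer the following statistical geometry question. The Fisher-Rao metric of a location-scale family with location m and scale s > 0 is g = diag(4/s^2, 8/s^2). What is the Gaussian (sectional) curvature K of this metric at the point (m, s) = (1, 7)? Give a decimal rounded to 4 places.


The metric has the form g = (A dm^2 + B ds^2)/s^2 with A = 4, B = 8.
Substitute u = sqrt(A/B)*m: g = B*(du^2 + ds^2)/s^2, i.e. B times the
Poincare upper half-plane metric, which has constant Gaussian curvature -1.
Scaling a 2D metric by a constant c divides the Gaussian curvature by c,
so K = -1/B = -1/(8) = -0.1250 everywhere (the point (m, s) = (1, 7) is irrelevant:
the curvature is constant).
The requested Gaussian curvature is K = -0.1250.

-0.1250


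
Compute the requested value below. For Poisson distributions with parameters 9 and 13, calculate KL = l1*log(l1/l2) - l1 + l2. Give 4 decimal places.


KL divergence for Poisson:
KL = l1*log(l1/l2) - l1 + l2.
l1 = 9, l2 = 13.
log(9/13) = -0.367725.
l1*log(l1/l2) = 9 * -0.367725 = -3.309523.
KL = -3.309523 - 9 + 13 = 0.6905

0.6905


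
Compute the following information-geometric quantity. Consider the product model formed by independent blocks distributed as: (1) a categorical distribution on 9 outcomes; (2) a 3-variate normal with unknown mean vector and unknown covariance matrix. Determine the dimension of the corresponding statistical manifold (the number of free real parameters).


The dimension of a statistical manifold equals the number of free
(independent) real parameters of the model. For a product of independent
blocks the parameter counts add.
- categorical on 9 outcomes (probabilities sum to 1): 9-1 = 8.
- 3-variate normal: 3 (mean) + 3*4/2 = 6 (symmetric covariance) = 9.
Total = 8 + 9 = 17.
Dimension = 17

17


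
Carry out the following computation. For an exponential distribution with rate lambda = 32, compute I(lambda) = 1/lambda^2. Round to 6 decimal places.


Fisher information for exponential: I(lambda) = 1/lambda^2.
lambda = 32, lambda^2 = 1024.
I = 1/1024 = 0.000977

0.000977


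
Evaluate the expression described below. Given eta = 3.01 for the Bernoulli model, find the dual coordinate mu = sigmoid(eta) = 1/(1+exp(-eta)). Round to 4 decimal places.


Dual coordinate (expectation parameter) for Bernoulli:
mu = 1/(1+exp(-eta)).
eta = 3.01.
exp(-eta) = exp(-3.01) = 0.049292.
mu = 1/(1+0.049292) = 0.9530

0.9530


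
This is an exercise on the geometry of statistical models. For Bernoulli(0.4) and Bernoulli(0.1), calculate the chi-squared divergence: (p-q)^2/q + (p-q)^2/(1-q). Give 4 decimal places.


Chi-squared divergence between Bernoulli distributions:
chi^2 = (p-q)^2/q + (p-q)^2/(1-q).
p = 0.4, q = 0.1, p-q = 0.3.
(p-q)^2 = 0.09.
term1 = 0.09/0.1 = 0.9.
term2 = 0.09/0.9 = 0.1.
chi^2 = 0.9 + 0.1 = 1.0000

1.0000


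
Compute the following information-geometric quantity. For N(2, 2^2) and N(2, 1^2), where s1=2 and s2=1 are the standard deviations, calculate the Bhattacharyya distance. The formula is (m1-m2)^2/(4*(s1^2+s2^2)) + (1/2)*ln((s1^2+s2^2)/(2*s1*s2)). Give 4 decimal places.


Bhattacharyya distance between two Gaussians:
DB = (m1-m2)^2/(4*(s1^2+s2^2)) + (1/2)*ln((s1^2+s2^2)/(2*s1*s2)).
(m1-m2)^2 = (0)^2 = 0.
s1^2+s2^2 = 4 + 1 = 5.
term1 = 0/20 = 0.0.
term2 = 0.5*ln(5/4.0) = 0.111572.
DB = 0.0 + 0.111572 = 0.1116

0.1116


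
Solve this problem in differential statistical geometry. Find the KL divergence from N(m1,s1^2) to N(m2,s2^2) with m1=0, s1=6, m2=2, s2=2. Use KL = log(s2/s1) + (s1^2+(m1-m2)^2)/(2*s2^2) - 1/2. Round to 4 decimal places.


KL divergence between normal distributions:
KL = log(s2/s1) + (s1^2 + (m1-m2)^2)/(2*s2^2) - 1/2.
log(2/6) = -1.098612.
(6^2 + (0-2)^2)/(2*2^2) = (36 + 4)/8 = 5.0.
KL = -1.098612 + 5.0 - 0.5 = 3.4014

3.4014


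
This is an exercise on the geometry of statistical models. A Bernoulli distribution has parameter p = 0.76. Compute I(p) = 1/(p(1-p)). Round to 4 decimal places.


For Bernoulli(p), Fisher information is I(p) = 1/(p*(1-p)).
p = 0.76, 1-p = 0.24.
p*(1-p) = 0.1824.
I(p) = 1/0.1824 = 5.4825

5.4825


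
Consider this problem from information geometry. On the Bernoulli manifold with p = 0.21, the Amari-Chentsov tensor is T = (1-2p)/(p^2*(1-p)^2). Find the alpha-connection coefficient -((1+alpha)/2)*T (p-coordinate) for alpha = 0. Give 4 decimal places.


Skewness (Amari-Chentsov) tensor: T = (1-2p)/(p^2*(1-p)^2).
p = 0.21, 1-2p = 0.58, p^2 = 0.0441, (1-p)^2 = 0.6241.
T = 0.58/(0.0441 * 0.6241) = 21.07343.
In the p-coordinate, Gamma^(alpha) = Gamma^(0) - (alpha/2)*T with Gamma^(0) = (1/2)*g'(p) = -T/2,
so Gamma^(alpha) = -((1+alpha)/2)*T.
alpha = 0, -(1+alpha)/2 = -0.5.
Gamma = -0.5 * 21.07343 = -10.5367

-10.5367


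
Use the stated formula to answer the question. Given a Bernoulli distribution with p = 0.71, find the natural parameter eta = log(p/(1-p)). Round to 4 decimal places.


Natural parameter for Bernoulli: eta = log(p/(1-p)).
p = 0.71, 1-p = 0.29.
p/(1-p) = 2.448276.
eta = log(2.448276) = 0.8954

0.8954


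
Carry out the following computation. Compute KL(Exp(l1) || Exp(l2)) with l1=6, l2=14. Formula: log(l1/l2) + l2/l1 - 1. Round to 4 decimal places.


KL divergence for exponential family:
KL = log(l1/l2) + l2/l1 - 1.
log(6/14) = -0.847298.
14/6 = 2.333333.
KL = -0.847298 + 2.333333 - 1 = 0.4860

0.4860


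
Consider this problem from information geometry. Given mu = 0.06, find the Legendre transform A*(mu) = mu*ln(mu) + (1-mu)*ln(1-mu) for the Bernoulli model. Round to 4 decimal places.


Legendre transform for Bernoulli:
A*(mu) = mu*log(mu) + (1-mu)*log(1-mu).
mu = 0.06, 1-mu = 0.94.
mu*log(mu) = 0.06*log(0.06) = -0.168805.
(1-mu)*log(1-mu) = 0.94*log(0.94) = -0.058163.
A* = -0.168805 + -0.058163 = -0.2270

-0.2270


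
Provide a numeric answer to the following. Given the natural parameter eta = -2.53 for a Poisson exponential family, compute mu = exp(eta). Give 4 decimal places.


Expectation parameter for Poisson exponential family:
mu = exp(eta).
eta = -2.53.
mu = exp(-2.53) = 0.0797

0.0797


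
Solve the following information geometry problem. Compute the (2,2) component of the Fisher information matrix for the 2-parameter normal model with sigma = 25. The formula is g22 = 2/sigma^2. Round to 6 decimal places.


For the 2-parameter normal family, the Fisher metric has:
  g11 = 1/sigma^2, g22 = 2/sigma^2.
sigma = 25, sigma^2 = 625.
g22 = 0.003200

0.003200


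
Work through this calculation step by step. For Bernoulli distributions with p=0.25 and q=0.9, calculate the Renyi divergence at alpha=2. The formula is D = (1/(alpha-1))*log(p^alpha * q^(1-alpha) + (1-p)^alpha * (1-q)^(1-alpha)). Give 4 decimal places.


Renyi divergence of order alpha between Bernoulli distributions:
D = (1/(alpha-1))*log(p^alpha * q^(1-alpha) + (1-p)^alpha * (1-q)^(1-alpha)).
alpha = 2, p = 0.25, q = 0.9.
p^alpha * q^(1-alpha) = 0.25^2 * 0.9^-1 = 0.069444.
(1-p)^alpha * (1-q)^(1-alpha) = 0.75^2 * 0.1^-1 = 5.625.
sum = 0.069444 + 5.625 = 5.694444.
D = (1/1)*log(5.694444) = 1.7395

1.7395


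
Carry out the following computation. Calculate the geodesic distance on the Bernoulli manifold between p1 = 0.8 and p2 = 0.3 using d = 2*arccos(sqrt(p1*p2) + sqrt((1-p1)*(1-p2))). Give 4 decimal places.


Geodesic distance on Bernoulli manifold:
d(p1,p2) = 2*arccos(sqrt(p1*p2) + sqrt((1-p1)*(1-p2))).
sqrt(p1*p2) = sqrt(0.8*0.3) = 0.489898.
sqrt((1-p1)*(1-p2)) = sqrt(0.2*0.7) = 0.374166.
arg = 0.489898 + 0.374166 = 0.864064.
d = 2*arccos(0.864064) = 1.0550

1.0550


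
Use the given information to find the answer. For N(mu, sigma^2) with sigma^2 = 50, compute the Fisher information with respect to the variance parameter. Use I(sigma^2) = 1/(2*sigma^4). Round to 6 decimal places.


Fisher information for variance: I(sigma^2) = 1/(2*sigma^4).
sigma^2 = 50, so sigma^4 = 2500.
I = 1/(2*2500) = 1/5000 = 0.000200

0.000200


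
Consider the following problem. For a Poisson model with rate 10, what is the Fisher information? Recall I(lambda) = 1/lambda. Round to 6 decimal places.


Fisher information for Poisson: I(lambda) = 1/lambda.
lambda = 10.
I(lambda) = 1/10 = 0.100000

0.100000


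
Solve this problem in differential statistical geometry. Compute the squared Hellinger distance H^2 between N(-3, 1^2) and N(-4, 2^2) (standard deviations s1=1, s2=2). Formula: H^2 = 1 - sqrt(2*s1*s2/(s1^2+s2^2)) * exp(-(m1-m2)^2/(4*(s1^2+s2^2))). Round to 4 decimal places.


Squared Hellinger distance for Gaussians:
H^2 = 1 - sqrt(2*s1*s2/(s1^2+s2^2)) * exp(-(m1-m2)^2/(4*(s1^2+s2^2))).
s1^2 = 1, s2^2 = 4, s1^2+s2^2 = 5.
sqrt(2*1*2/(5)) = 0.894427.
(m1-m2)^2 = (1)^2 = 1.
exp(-1/(4*5)) = exp(-0.05) = 0.951229.
H^2 = 1 - 0.894427*0.951229 = 0.1492

0.1492


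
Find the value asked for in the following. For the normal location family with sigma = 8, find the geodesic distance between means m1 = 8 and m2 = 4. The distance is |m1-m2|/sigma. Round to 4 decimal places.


On the fixed-variance normal subfamily, geodesic distance = |m1-m2|/sigma.
|8 - 4| = 4.
sigma = 8.
d = 4/8 = 0.5000

0.5000


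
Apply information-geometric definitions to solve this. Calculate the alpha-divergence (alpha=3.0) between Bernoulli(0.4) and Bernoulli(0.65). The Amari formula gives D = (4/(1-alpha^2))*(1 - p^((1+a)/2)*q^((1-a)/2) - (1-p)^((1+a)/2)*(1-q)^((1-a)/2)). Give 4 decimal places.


Amari alpha-divergence:
D = (4/(1-alpha^2))*(1 - p^((1+a)/2)*q^((1-a)/2) - (1-p)^((1+a)/2)*(1-q)^((1-a)/2)).
alpha = 3.0, p = 0.4, q = 0.65.
e1 = (1+alpha)/2 = 2.0, e2 = (1-alpha)/2 = -1.0.
t1 = p^e1 * q^e2 = 0.4^2.0 * 0.65^-1.0 = 0.246154.
t2 = (1-p)^e1 * (1-q)^e2 = 0.6^2.0 * 0.35^-1.0 = 1.028571.
4/(1-alpha^2) = -0.5.
D = -0.5*(1 - 0.246154 - 1.028571) = 0.1374

0.1374


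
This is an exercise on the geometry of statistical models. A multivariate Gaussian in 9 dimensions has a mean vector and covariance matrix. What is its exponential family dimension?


Exponential family dimension calculation:
For 9-dim MVN: mean has 9 params, covariance has 9*10/2 = 45 unique entries.
Total dim = 9 + 45 = 54.

54


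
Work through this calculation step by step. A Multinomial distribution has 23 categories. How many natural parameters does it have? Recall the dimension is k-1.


Exponential family dimension calculation:
For Multinomial with k=23 categories, dim = k-1 = 22.

22


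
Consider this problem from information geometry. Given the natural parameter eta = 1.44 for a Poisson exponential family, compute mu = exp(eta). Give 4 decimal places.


Expectation parameter for Poisson exponential family:
mu = exp(eta).
eta = 1.44.
mu = exp(1.44) = 4.2207

4.2207


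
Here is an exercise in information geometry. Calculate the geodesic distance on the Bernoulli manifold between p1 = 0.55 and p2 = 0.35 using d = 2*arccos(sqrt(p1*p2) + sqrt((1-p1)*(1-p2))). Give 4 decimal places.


Geodesic distance on Bernoulli manifold:
d(p1,p2) = 2*arccos(sqrt(p1*p2) + sqrt((1-p1)*(1-p2))).
sqrt(p1*p2) = sqrt(0.55*0.35) = 0.438748.
sqrt((1-p1)*(1-p2)) = sqrt(0.45*0.65) = 0.540833.
arg = 0.438748 + 0.540833 = 0.979581.
d = 2*arccos(0.979581) = 0.4049

0.4049


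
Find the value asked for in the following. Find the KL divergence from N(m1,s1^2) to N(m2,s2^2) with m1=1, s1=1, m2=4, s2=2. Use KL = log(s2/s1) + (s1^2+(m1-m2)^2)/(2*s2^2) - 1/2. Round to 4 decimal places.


KL divergence between normal distributions:
KL = log(s2/s1) + (s1^2 + (m1-m2)^2)/(2*s2^2) - 1/2.
log(2/1) = 0.693147.
(1^2 + (1-4)^2)/(2*2^2) = (1 + 9)/8 = 1.25.
KL = 0.693147 + 1.25 - 0.5 = 1.4431

1.4431


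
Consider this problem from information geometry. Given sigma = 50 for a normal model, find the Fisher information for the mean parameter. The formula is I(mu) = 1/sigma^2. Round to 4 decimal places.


The Fisher information for the mean of a normal distribution is I(mu) = 1/sigma^2.
sigma = 50, so sigma^2 = 2500.
I(mu) = 1/2500 = 0.0004

0.0004


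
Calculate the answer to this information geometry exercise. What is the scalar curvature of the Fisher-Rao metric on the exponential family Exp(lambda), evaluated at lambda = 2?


This family has a single free parameter, so its statistical manifold
is 1-dimensional. The Riemann curvature tensor of any 1-dimensional
Riemannian manifold vanishes identically, so R = 0.

0


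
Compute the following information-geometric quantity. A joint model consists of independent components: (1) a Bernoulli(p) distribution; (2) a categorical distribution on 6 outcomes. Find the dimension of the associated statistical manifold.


The dimension of a statistical manifold equals the number of free
(independent) real parameters of the model. For a product of independent
blocks the parameter counts add.
- Bernoulli (p): 1.
- categorical on 6 outcomes (probabilities sum to 1): 6-1 = 5.
Total = 1 + 5 = 6.
Dimension = 6

6


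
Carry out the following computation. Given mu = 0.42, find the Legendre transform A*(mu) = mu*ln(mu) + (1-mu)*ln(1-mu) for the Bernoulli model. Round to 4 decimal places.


Legendre transform for Bernoulli:
A*(mu) = mu*log(mu) + (1-mu)*log(1-mu).
mu = 0.42, 1-mu = 0.58.
mu*log(mu) = 0.42*log(0.42) = -0.36435.
(1-mu)*log(1-mu) = 0.58*log(0.58) = -0.315942.
A* = -0.36435 + -0.315942 = -0.6803

-0.6803


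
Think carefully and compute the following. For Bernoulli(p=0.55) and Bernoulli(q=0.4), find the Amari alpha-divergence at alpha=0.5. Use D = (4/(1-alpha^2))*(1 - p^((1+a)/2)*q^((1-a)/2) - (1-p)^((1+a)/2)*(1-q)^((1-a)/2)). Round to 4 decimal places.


Amari alpha-divergence:
D = (4/(1-alpha^2))*(1 - p^((1+a)/2)*q^((1-a)/2) - (1-p)^((1+a)/2)*(1-q)^((1-a)/2)).
alpha = 0.5, p = 0.55, q = 0.4.
e1 = (1+alpha)/2 = 0.75, e2 = (1-alpha)/2 = 0.25.
t1 = p^e1 * q^e2 = 0.55^0.75 * 0.4^0.25 = 0.50791.
t2 = (1-p)^e1 * (1-q)^e2 = 0.45^0.75 * 0.6^0.25 = 0.483556.
4/(1-alpha^2) = 5.333333.
D = 5.333333*(1 - 0.50791 - 0.483556) = 0.0455

0.0455


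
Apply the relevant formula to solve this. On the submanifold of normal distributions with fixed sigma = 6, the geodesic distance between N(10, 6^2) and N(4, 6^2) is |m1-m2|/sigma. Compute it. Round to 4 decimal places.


On the fixed-variance normal subfamily, geodesic distance = |m1-m2|/sigma.
|10 - 4| = 6.
sigma = 6.
d = 6/6 = 1.0000

1.0000


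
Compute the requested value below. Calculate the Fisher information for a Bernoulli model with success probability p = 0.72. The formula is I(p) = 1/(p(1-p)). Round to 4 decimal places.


For Bernoulli(p), Fisher information is I(p) = 1/(p*(1-p)).
p = 0.72, 1-p = 0.28.
p*(1-p) = 0.2016.
I(p) = 1/0.2016 = 4.9603

4.9603


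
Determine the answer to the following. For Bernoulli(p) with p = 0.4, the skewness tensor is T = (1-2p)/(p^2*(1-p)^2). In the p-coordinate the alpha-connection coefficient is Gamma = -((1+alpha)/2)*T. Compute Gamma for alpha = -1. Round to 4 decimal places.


Skewness (Amari-Chentsov) tensor: T = (1-2p)/(p^2*(1-p)^2).
p = 0.4, 1-2p = 0.2, p^2 = 0.16, (1-p)^2 = 0.36.
T = 0.2/(0.16 * 0.36) = 3.472222.
In the p-coordinate, Gamma^(alpha) = Gamma^(0) - (alpha/2)*T with Gamma^(0) = (1/2)*g'(p) = -T/2,
so Gamma^(alpha) = -((1+alpha)/2)*T.
alpha = -1, -(1+alpha)/2 = 0.0.
Gamma = 0.0 * 3.472222 = 0.0000

0.0000


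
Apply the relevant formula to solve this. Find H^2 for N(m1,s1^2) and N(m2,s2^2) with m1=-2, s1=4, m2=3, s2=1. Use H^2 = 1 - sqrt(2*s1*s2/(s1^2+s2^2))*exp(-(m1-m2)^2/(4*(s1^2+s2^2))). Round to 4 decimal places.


Squared Hellinger distance for Gaussians:
H^2 = 1 - sqrt(2*s1*s2/(s1^2+s2^2)) * exp(-(m1-m2)^2/(4*(s1^2+s2^2))).
s1^2 = 16, s2^2 = 1, s1^2+s2^2 = 17.
sqrt(2*4*1/(17)) = 0.685994.
(m1-m2)^2 = (-5)^2 = 25.
exp(-25/(4*17)) = exp(-0.367647) = 0.692362.
H^2 = 1 - 0.685994*0.692362 = 0.5250

0.5250


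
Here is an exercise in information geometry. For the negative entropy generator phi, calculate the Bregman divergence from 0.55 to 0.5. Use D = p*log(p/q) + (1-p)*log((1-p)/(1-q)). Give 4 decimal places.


Bregman divergence with negative entropy generator:
D = p*log(p/q) + (1-p)*log((1-p)/(1-q)).
p = 0.55, q = 0.5.
p*log(p/q) = 0.55*log(0.55/0.5) = 0.052421.
(1-p)*log((1-p)/(1-q)) = 0.45*log(0.45/0.5) = -0.047412.
D = 0.052421 + -0.047412 = 0.0050

0.0050


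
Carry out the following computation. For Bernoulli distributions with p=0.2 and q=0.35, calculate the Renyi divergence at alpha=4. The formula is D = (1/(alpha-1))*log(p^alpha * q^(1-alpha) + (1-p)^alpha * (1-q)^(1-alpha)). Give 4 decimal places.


Renyi divergence of order alpha between Bernoulli distributions:
D = (1/(alpha-1))*log(p^alpha * q^(1-alpha) + (1-p)^alpha * (1-q)^(1-alpha)).
alpha = 4, p = 0.2, q = 0.35.
p^alpha * q^(1-alpha) = 0.2^4 * 0.35^-3 = 0.037318.
(1-p)^alpha * (1-q)^(1-alpha) = 0.8^4 * 0.65^-3 = 1.491488.
sum = 0.037318 + 1.491488 = 1.528806.
D = (1/3)*log(1.528806) = 0.1415

0.1415


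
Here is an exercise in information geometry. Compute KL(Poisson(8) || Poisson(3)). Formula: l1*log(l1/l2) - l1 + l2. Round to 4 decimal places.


KL divergence for Poisson:
KL = l1*log(l1/l2) - l1 + l2.
l1 = 8, l2 = 3.
log(8/3) = 0.980829.
l1*log(l1/l2) = 8 * 0.980829 = 7.846634.
KL = 7.846634 - 8 + 3 = 2.8466

2.8466


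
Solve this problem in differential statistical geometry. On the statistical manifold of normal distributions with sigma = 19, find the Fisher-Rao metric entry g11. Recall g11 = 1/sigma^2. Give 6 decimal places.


For the 2-parameter normal family, the Fisher metric has:
  g11 = 1/sigma^2, g22 = 2/sigma^2.
sigma = 19, sigma^2 = 361.
g11 = 0.002770

0.002770
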